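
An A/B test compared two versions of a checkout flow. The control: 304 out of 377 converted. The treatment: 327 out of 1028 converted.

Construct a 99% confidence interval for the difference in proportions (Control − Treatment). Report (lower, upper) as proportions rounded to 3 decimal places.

(0.424, 0.553)

p̂₁ = 304/377 = 0.8064 and p̂₂ = 327/1028 = 0.3181.
SE₁ = √(p̂₁(1−p̂₁)/n₁) = √(0.8064·0.1936/377) = 0.02035; SE₂ = √(0.3181·0.6819/1028) = 0.01453.
Independent samples: SE of the difference = √(SE₁² + SE₂²) = √(0.0004141225 + 0.0002111209) = 0.02500.
z* for 99% confidence is 2.576, so the margin of error is 2.576 × 0.02500 = 0.06440.
Point estimate p̂₁ − p̂₂ = 0.8064 − 0.3181 = 0.4883.
0.4883 ± 0.06440 → (0.424, 0.553).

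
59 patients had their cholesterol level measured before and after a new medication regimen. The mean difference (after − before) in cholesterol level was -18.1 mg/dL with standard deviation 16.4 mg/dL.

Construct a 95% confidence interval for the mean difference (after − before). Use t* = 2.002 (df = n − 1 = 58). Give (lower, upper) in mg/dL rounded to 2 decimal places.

This is a matched-pairs design, so SE = s_d/√n = 16.4/√59 = 2.1351.
Margin = 2.002 × 2.1351 = 4.2745; the interval is -18.1 ± 4.2745 = (-22.37, -13.83).

(-22.37, -13.83)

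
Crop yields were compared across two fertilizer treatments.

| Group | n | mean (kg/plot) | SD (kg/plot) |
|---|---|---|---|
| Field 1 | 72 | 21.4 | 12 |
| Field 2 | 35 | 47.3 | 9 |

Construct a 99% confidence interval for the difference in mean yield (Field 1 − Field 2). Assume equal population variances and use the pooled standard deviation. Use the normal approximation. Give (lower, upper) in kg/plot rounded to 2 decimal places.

Pooled variance s_p² = [71·12² + 34·9²] / (72+35−2) = 123.6000, so s_p = 11.1176.
SE_diff = s_p·√(1/n₁ + 1/n₂) = 11.1176·√(1/72 + 1/35) = 2.2909.
z* = 2.576; margin = 2.576 × 2.2909 = 5.9014.
Difference = 21.4 − 47.3 = -25.9000.
-25.9000 ± 5.9014 → (-31.80, -20.00).

(-31.80, -20.00)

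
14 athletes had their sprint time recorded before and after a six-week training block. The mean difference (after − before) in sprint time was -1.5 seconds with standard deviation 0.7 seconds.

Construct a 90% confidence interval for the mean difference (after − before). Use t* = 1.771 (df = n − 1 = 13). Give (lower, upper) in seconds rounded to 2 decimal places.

This is a matched-pairs design, so SE = s_d/√n = 0.7/√14 = 0.1871.
Margin = 1.771 × 0.1871 = 0.3314; the interval is -1.5 ± 0.3314 = (-1.83, -1.17).

(-1.83, -1.17)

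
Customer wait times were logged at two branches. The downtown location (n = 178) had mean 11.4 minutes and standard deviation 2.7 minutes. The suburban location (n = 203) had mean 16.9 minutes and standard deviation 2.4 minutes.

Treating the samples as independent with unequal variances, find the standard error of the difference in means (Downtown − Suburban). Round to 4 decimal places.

SE₁ = s₁/√n₁ = 2.7/√178 = 0.2024; SE₂ = 2.4/√203 = 0.1684.
Independent samples, unequal variances: SE_diff = √(SE₁² + SE₂²) = √(0.04096576 + 0.02835856) = 0.2633.

0.2633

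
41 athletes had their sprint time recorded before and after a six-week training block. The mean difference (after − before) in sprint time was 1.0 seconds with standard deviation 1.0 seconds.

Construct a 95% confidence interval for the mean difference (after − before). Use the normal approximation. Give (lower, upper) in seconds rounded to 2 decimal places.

Paired design: SE = s_d/√n = 1.0/√41 = 0.1562.
z* = 1.960; margin of error = 1.960 × 0.1562 = 0.3062.
1.0 ± 0.3062 → (0.69, 1.31).

(0.69, 1.31)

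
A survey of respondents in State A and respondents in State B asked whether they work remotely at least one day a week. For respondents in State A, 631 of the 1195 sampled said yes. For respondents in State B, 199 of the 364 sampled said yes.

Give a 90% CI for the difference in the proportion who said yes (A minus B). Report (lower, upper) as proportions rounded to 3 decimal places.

(-0.068, 0.030)

Sample proportions: 631/1195 = 0.5280, 199/364 = 0.5467.
Each SE is √(p̂(1−p̂)/n): √(0.5280·0.4720/1195) = 0.01444 and √(0.5467·0.4533/364) = 0.02609.
SE(p̂₁ − p̂₂) = √(SE₁² + SE₂²) = √(0.0002085136 + 0.0006806881) = 0.02982, since the two samples are independent.
At 90% confidence z* = 1.645; margin = 1.645 × 0.02982 = 0.04905.
The difference is 0.5280 − 0.5467 = -0.0187, so the interval is -0.0187 ± 0.04905 = (-0.068, 0.030).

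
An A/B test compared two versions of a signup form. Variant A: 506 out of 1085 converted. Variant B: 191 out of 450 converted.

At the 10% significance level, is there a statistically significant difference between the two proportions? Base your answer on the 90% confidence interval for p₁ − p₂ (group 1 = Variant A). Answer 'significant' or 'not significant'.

not significant

First, p̂₁ = 506/1085 = 0.4664; p̂₂ = 191/450 = 0.4244.
The two standard errors are √(0.4664×0.5336/1085) = 0.01515 and √(0.4244×0.5756/450) = 0.02330.
Because the samples are independent, SE_diff = √(0.01515² + 0.02330²) = 0.02779.
Using z* = 1.645 for 90%, ME = 1.645 × 0.02779 = 0.04571.
p̂₁ − p̂₂ = 0.0420; interval 0.0420 ± 0.04571 gives (-0.00371, 0.08771).
The interval (-0.00371, 0.08771) contains 0, so the difference is not significant.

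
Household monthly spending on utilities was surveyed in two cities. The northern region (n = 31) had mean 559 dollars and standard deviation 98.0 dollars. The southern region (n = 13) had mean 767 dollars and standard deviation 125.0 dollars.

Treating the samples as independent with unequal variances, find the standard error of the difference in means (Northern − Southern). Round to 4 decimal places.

SE₁ = s₁/√n₁ = 98.0/√31 = 17.6013; SE₂ = 125.0/√13 = 34.6688.
Independent samples, unequal variances: SE_diff = √(SE₁² + SE₂²) = √(309.80576169 + 1201.92569344) = 38.8810.

38.8810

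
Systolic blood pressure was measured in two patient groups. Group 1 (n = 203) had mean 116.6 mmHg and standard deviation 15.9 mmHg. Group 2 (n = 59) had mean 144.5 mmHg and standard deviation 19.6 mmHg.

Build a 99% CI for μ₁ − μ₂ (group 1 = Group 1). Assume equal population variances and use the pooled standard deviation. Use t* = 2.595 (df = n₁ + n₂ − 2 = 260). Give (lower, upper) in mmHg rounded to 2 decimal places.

(-34.35, -21.45)

Pooled variance s_p² = [202·15.9² + 58·19.6²] / (203+59−2) = 282.1112, so s_p = 16.7962.
SE_diff = s_p·√(1/n₁ + 1/n₂) = 16.7962·√(1/203 + 1/59) = 2.4842.
t* = 2.595; margin = 2.595 × 2.4842 = 6.4465.
Difference = 116.6 − 144.5 = -27.9000.
-27.9000 ± 6.4465 → (-34.35, -21.45).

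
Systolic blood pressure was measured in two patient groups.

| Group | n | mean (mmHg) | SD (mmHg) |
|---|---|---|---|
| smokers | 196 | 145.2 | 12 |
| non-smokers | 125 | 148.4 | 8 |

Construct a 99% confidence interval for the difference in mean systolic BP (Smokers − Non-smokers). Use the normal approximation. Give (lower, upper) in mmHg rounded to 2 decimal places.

Standard errors of each mean: 12/√196 = 0.8571 and 8/√125 = 0.7155.
SE(x̄₁ − x̄₂) = √(0.8571² + 0.7155²) = 1.1165 for independent samples with unequal variances.
With z* = 2.576, the margin is 2.576 × 1.1165 = 2.8761.
x̄₁ − x̄₂ = 145.2 − 148.4 = -3.2000; the interval is -3.2000 ± 2.8761 = (-6.08, -0.32).

(-6.08, -0.32)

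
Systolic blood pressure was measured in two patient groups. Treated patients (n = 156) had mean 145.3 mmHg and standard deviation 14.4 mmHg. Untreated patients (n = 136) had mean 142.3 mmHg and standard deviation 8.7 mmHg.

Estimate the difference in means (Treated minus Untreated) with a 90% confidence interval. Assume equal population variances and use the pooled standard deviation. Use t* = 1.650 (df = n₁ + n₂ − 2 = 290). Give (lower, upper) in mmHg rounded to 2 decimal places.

Pooled variance s_p² = [155·14.4² + 135·8.7²] / (156+136−2) = 146.0653, so s_p = 12.0857.
SE_diff = s_p·√(1/n₁ + 1/n₂) = 12.0857·√(1/156 + 1/136) = 1.4179.
t* = 1.650; margin = 1.650 × 1.4179 = 2.3395.
Difference = 145.3 − 142.3 = 3.0000.
3.0000 ± 2.3395 → (0.66, 5.34).

(0.66, 5.34)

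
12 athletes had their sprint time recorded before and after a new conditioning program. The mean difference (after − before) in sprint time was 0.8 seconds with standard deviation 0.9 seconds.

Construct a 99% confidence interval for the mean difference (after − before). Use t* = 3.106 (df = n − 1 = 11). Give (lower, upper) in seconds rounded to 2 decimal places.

(-0.01, 1.61)

Paired design: SE = s_d/√n = 0.9/√12 = 0.2598.
t* = 3.106; margin of error = 3.106 × 0.2598 = 0.8069.
0.8 ± 0.8069 → (-0.01, 1.61).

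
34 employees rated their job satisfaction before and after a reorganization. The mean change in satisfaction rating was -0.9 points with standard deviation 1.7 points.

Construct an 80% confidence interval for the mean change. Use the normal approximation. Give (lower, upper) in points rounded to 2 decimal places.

(-1.27, -0.53)

This is a matched-pairs design, so SE = s_d/√n = 1.7/√34 = 0.2915.
Margin = 1.282 × 0.2915 = 0.3737; the interval is -0.9 ± 0.3737 = (-1.27, -0.53).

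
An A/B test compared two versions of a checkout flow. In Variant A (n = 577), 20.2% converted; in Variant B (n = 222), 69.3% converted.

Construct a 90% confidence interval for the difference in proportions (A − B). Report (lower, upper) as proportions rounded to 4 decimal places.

(-0.5489, -0.4331)

The two standard errors are √(0.2020×0.7980/577) = 0.01671 and √(0.6930×0.3070/222) = 0.03096.
Because the samples are independent, SE_diff = √(0.01671² + 0.03096²) = 0.03518.
Using z* = 1.645 for 90%, ME = 1.645 × 0.03518 = 0.05787.
p̂₁ − p̂₂ = -0.4910; interval -0.4910 ± 0.05787 gives (-0.5489, -0.4331).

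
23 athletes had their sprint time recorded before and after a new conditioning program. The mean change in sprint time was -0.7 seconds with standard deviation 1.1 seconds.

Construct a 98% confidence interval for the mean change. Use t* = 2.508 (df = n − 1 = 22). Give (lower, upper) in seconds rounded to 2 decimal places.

This is a matched-pairs design, so SE = s_d/√n = 1.1/√23 = 0.2294.
Margin = 2.508 × 0.2294 = 0.5753; the interval is -0.7 ± 0.5753 = (-1.28, -0.12).

(-1.28, -0.12)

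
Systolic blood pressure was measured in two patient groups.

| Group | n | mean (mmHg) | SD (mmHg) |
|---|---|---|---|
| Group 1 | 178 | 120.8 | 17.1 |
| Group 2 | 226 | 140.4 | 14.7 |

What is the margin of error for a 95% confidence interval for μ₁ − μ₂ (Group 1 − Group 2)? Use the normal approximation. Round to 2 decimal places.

3.16

Standard errors of each mean: 17.1/√178 = 1.2817 and 14.7/√226 = 0.9778.
SE(x̄₁ − x̄₂) = √(1.2817² + 0.9778²) = 1.6121 for independent samples with unequal variances.
With z* = 1.960, the margin is 1.960 × 1.6121 = 3.1597.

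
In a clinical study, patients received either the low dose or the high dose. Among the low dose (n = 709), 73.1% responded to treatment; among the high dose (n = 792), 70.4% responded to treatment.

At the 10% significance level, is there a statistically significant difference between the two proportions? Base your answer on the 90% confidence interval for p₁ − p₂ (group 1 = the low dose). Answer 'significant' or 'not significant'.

SE₁ = √(p̂₁(1−p̂₁)/n₁) = √(0.7310·0.2690/709) = 0.01665; SE₂ = √(0.7040·0.2960/792) = 0.01622.
Independent samples: SE of the difference = √(SE₁² + SE₂²) = √(0.0002772225 + 0.0002630884) = 0.02324.
z* for 90% confidence is 1.645, so the margin of error is 1.645 × 0.02324 = 0.03823.
Point estimate p̂₁ − p̂₂ = 0.7310 − 0.7040 = 0.0270.
0.0270 ± 0.03823 → (-0.01123, 0.06523).
The interval (-0.01123, 0.06523) contains 0, so the difference is not significant.

not significant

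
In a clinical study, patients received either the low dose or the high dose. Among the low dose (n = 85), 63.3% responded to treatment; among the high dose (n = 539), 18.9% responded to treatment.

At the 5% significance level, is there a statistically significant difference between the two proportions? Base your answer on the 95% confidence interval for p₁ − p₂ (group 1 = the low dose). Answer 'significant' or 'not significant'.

significant

Each SE is √(p̂(1−p̂)/n): √(0.6330·0.3670/85) = 0.05228 and √(0.1890·0.8110/539) = 0.01686.
SE(p̂₁ − p̂₂) = √(SE₁² + SE₂²) = √(0.0027331984 + 0.0002842596) = 0.05493, since the two samples are independent.
At 95% confidence z* = 1.960; margin = 1.960 × 0.05493 = 0.10766.
The difference is 0.6330 − 0.1890 = 0.4440, so the interval is 0.4440 ± 0.10766 = (0.33634, 0.55166).
The interval (0.33634, 0.55166) does not contain 0, so the difference is significant.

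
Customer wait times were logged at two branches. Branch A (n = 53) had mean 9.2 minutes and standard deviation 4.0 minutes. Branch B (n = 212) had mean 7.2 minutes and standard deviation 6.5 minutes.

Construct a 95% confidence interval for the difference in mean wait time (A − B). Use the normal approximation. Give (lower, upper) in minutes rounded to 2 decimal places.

(0.61, 3.39)

Per-group SEs: s₁/√n₁ = 4.0/√53 = 0.5494, s₂/√n₂ = 6.5/√212 = 0.4464.
Unpooled SE of the difference: √(0.30184036 + 0.19927296) = 0.7079.
Margin of error = z* · SE = 1.960 × 0.7079 = 1.3875.
x̄₁ − x̄₂ = 9.2 − 7.2 = 2.0000.
CI: 2.0000 ± 1.3875 = (0.61, 3.39).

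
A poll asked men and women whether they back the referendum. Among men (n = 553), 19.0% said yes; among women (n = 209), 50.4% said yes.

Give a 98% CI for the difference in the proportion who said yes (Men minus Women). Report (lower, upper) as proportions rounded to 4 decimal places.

(-0.4033, -0.2247)

The two standard errors are √(0.1900×0.8100/553) = 0.01668 and √(0.5040×0.4960/209) = 0.03458.
Because the samples are independent, SE_diff = √(0.01668² + 0.03458²) = 0.03839.
Using z* = 2.326 for 98%, ME = 2.326 × 0.03839 = 0.08930.
p̂₁ − p̂₂ = -0.3140; interval -0.3140 ± 0.08930 gives (-0.4033, -0.2247).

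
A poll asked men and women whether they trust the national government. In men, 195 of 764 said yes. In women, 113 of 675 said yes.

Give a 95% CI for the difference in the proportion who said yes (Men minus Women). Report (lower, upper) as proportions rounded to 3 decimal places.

(0.046, 0.130)

p̂₁ = 195/764 = 0.2552 and p̂₂ = 113/675 = 0.1674.
SE₁ = √(p̂₁(1−p̂₁)/n₁) = √(0.2552·0.7448/764) = 0.01577; SE₂ = √(0.1674·0.8326/675) = 0.01437.
Independent samples: SE of the difference = √(SE₁² + SE₂²) = √(0.0002486929 + 0.0002064969) = 0.02134.
z* for 95% confidence is 1.960, so the margin of error is 1.960 × 0.02134 = 0.04183.
Point estimate p̂₁ − p̂₂ = 0.2552 − 0.1674 = 0.0878.
0.0878 ± 0.04183 → (0.046, 0.130).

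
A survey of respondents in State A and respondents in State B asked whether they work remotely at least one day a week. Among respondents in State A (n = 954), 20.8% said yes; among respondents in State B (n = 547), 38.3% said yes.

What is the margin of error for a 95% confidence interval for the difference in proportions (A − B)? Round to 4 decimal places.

0.0482

SE₁ = √(p̂₁(1−p̂₁)/n₁) = √(0.2080·0.7920/954) = 0.01314; SE₂ = √(0.3830·0.6170/547) = 0.02078.
Independent samples: SE of the difference = √(SE₁² + SE₂²) = √(0.0001726596 + 0.0004318084) = 0.02459.
z* for 95% confidence is 1.960, so the margin of error is 1.960 × 0.02459 = 0.04820.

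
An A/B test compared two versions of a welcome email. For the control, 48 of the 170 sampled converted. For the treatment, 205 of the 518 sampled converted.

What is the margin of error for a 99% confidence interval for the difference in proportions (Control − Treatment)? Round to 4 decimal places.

0.1048

Sample proportions: 48/170 = 0.2824, 205/518 = 0.3958.
Each SE is √(p̂(1−p̂)/n): √(0.2824·0.7176/170) = 0.03453 and √(0.3958·0.6042/518) = 0.02149.
SE(p̂₁ − p̂₂) = √(SE₁² + SE₂²) = √(0.0011923209 + 0.0004618201) = 0.04067, since the two samples are independent.
At 99% confidence z* = 2.576; margin = 2.576 × 0.04067 = 0.10477.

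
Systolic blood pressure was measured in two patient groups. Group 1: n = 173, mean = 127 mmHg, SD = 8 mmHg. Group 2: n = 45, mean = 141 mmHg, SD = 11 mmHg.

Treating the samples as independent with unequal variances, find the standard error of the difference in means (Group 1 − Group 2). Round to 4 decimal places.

1.7490

Per-group SEs: s₁/√n₁ = 8/√173 = 0.6082, s₂/√n₂ = 11/√45 = 1.6398.
Unpooled SE of the difference: √(0.36990724 + 2.68894404) = 1.7490.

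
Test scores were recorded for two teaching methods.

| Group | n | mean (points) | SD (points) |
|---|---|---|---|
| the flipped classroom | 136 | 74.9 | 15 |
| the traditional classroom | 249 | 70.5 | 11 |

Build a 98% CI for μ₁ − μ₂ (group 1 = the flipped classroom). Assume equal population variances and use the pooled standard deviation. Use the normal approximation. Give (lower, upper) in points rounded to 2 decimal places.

(1.29, 7.51)

Pooled variance s_p² = [135·15² + 248·11²] / (136+249−2) = 157.6580, so s_p = 12.5562.
SE_diff = s_p·√(1/n₁ + 1/n₂) = 12.5562·√(1/136 + 1/249) = 1.3388.
z* = 2.326; margin = 2.326 × 1.3388 = 3.1140.
Difference = 74.9 − 70.5 = 4.4000.
4.4000 ± 3.1140 → (1.29, 7.51).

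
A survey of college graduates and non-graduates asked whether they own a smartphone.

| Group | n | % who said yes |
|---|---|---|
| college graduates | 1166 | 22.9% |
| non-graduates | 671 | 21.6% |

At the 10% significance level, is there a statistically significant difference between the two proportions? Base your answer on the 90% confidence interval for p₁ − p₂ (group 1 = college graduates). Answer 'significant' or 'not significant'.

SE₁ = √(p̂₁(1−p̂₁)/n₁) = √(0.2290·0.7710/1166) = 0.01231; SE₂ = √(0.2160·0.7840/671) = 0.01589.
Independent samples: SE of the difference = √(SE₁² + SE₂²) = √(0.0001515361 + 0.0002524921) = 0.02010.
z* for 90% confidence is 1.645, so the margin of error is 1.645 × 0.02010 = 0.03306.
Point estimate p̂₁ − p̂₂ = 0.2290 − 0.2160 = 0.0130.
0.0130 ± 0.03306 → (-0.02006, 0.04606).
The interval (-0.02006, 0.04606) contains 0, so the difference is not significant.

not significant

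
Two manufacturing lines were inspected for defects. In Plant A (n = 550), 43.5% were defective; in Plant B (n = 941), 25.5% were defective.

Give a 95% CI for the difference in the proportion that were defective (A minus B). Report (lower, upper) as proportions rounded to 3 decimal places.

SE₁ = √(p̂₁(1−p̂₁)/n₁) = √(0.4350·0.5650/550) = 0.02114; SE₂ = √(0.2550·0.7450/941) = 0.01421.
Independent samples: SE of the difference = √(SE₁² + SE₂²) = √(0.0004468996 + 0.0002019241) = 0.02547.
z* for 95% confidence is 1.960, so the margin of error is 1.960 × 0.02547 = 0.04992.
Point estimate p̂₁ − p̂₂ = 0.4350 − 0.2550 = 0.1800.
0.1800 ± 0.04992 → (0.130, 0.230).

(0.130, 0.230)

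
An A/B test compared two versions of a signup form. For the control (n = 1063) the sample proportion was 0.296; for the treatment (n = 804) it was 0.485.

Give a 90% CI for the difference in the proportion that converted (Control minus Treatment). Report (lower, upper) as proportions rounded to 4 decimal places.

The two standard errors are √(0.2960×0.7040/1063) = 0.01400 and √(0.4850×0.5150/804) = 0.01763.
Because the samples are independent, SE_diff = √(0.01400² + 0.01763²) = 0.02251.
Using z* = 1.645 for 90%, ME = 1.645 × 0.02251 = 0.03703.
p̂₁ − p̂₂ = -0.1890; interval -0.1890 ± 0.03703 gives (-0.2260, -0.1520).

(-0.2260, -0.1520)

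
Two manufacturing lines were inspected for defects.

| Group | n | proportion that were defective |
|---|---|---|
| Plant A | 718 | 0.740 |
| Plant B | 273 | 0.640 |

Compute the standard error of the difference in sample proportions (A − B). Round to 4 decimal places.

Each SE is √(p̂(1−p̂)/n): √(0.7400·0.2600/718) = 0.01637 and √(0.6400·0.3600/273) = 0.02905.
SE(p̂₁ − p̂₂) = √(SE₁² + SE₂²) = √(0.0002679769 + 0.0008439025) = 0.03334, since the two samples are independent.

0.0333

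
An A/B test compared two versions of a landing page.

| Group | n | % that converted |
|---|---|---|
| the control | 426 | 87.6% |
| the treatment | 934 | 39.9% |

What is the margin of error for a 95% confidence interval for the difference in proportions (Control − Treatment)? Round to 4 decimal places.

0.0443

Each SE is √(p̂(1−p̂)/n): √(0.8760·0.1240/426) = 0.01597 and √(0.3990·0.6010/934) = 0.01602.
SE(p̂₁ − p̂₂) = √(SE₁² + SE₂²) = √(0.0002550409 + 0.0002566404) = 0.02262, since the two samples are independent.
At 95% confidence z* = 1.960; margin = 1.960 × 0.02262 = 0.04434.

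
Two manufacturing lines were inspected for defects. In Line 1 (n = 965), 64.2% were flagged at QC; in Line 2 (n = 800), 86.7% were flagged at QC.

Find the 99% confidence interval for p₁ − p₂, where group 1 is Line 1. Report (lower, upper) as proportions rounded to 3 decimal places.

Each SE is √(p̂(1−p̂)/n): √(0.6420·0.3580/965) = 0.01543 and √(0.8670·0.1330/800) = 0.01201.
SE(p̂₁ − p̂₂) = √(SE₁² + SE₂²) = √(0.0002380849 + 0.0001442401) = 0.01955, since the two samples are independent.
At 99% confidence z* = 2.576; margin = 2.576 × 0.01955 = 0.05036.
The difference is 0.6420 − 0.8670 = -0.2250, so the interval is -0.2250 ± 0.05036 = (-0.275, -0.175).

(-0.275, -0.175)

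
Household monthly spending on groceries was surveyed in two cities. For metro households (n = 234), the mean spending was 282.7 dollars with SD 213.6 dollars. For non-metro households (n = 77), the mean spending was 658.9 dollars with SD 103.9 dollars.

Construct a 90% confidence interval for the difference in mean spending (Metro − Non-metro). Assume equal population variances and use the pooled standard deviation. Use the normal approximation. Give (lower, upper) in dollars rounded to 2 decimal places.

(-417.80, -334.60)

s_p = √[((n₁−1)s₁² + (n₂−1)s₂²)/(n₁+n₂−2)] = √[(233·213.6² + 76·103.9²)/309] = 192.5056.
SE = 192.5056·√(1/234 + 1/77) = 25.2912.
With z* = 1.645, margin = 1.645 × 25.2912 = 41.6040.
x̄₁ − x̄₂ = 282.7 − 658.9 = -376.2000; interval -376.2000 ± 41.6040 = (-417.80, -334.60).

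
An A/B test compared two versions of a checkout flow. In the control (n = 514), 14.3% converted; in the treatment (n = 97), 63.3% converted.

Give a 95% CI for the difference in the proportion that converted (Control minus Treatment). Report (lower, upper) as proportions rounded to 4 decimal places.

(-0.5906, -0.3894)

Each SE is √(p̂(1−p̂)/n): √(0.1430·0.8570/514) = 0.01544 and √(0.6330·0.3670/97) = 0.04894.
SE(p̂₁ − p̂₂) = √(SE₁² + SE₂²) = √(0.0002383936 + 0.0023951236) = 0.05132, since the two samples are independent.
At 95% confidence z* = 1.960; margin = 1.960 × 0.05132 = 0.10059.
The difference is 0.1430 − 0.6330 = -0.4900, so the interval is -0.4900 ± 0.10059 = (-0.5906, -0.3894).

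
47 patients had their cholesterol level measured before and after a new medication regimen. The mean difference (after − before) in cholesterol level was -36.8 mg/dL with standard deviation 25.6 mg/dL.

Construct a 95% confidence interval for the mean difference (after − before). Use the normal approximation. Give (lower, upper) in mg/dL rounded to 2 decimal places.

(-44.12, -29.48)

Paired design: SE = s_d/√n = 25.6/√47 = 3.7341.
z* = 1.960; margin of error = 1.960 × 3.7341 = 7.3188.
-36.8 ± 7.3188 → (-44.12, -29.48).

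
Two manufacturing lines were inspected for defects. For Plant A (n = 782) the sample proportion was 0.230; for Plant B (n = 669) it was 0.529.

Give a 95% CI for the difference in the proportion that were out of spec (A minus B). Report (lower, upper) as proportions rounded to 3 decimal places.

The two standard errors are √(0.2300×0.7700/782) = 0.01505 and √(0.5290×0.4710/669) = 0.01930.
Because the samples are independent, SE_diff = √(0.01505² + 0.01930²) = 0.02447.
Using z* = 1.960 for 95%, ME = 1.960 × 0.02447 = 0.04796.
p̂₁ − p̂₂ = -0.2990; interval -0.2990 ± 0.04796 gives (-0.347, -0.251).

(-0.347, -0.251)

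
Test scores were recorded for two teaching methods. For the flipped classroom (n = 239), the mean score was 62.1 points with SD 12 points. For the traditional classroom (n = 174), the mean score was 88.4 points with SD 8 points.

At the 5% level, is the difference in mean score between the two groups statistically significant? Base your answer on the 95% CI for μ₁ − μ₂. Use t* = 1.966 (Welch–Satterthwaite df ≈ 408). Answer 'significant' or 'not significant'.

Per-group SEs: s₁/√n₁ = 12/√239 = 0.7762, s₂/√n₂ = 8/√174 = 0.6065.
Unpooled SE of the difference: √(0.60248644 + 0.36784225) = 0.9851.
Margin of error = t* · SE = 1.966 × 0.9851 = 1.9367.
x̄₁ − x̄₂ = 62.1 − 88.4 = -26.3000.
CI: -26.3000 ± 1.9367 = (-28.2367, -24.3633).
The interval (-28.2367, -24.3633) does not contain 0, so the difference is significant.

significant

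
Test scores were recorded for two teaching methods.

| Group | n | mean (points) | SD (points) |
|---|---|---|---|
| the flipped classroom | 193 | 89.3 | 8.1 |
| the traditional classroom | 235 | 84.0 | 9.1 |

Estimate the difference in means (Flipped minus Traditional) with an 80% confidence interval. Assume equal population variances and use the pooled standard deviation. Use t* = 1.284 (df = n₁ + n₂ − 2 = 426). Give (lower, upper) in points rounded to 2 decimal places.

(4.22, 6.38)

s_p = √[((n₁−1)s₁² + (n₂−1)s₂²)/(n₁+n₂−2)] = √[(192·8.1² + 234·9.1²)/426] = 8.6636.
SE = 8.6636·√(1/193 + 1/235) = 0.8416.
With t* = 1.284, margin = 1.284 × 0.8416 = 1.0806.
x̄₁ − x̄₂ = 89.3 − 84.0 = 5.3000; interval 5.3000 ± 1.0806 = (4.22, 6.38).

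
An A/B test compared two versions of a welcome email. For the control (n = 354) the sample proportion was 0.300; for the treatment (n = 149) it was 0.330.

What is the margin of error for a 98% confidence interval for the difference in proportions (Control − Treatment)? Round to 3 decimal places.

0.106

Each SE is √(p̂(1−p̂)/n): √(0.3000·0.7000/354) = 0.02436 and √(0.3300·0.6700/149) = 0.03852.
SE(p̂₁ − p̂₂) = √(SE₁² + SE₂²) = √(0.0005934096 + 0.0014837904) = 0.04558, since the two samples are independent.
At 98% confidence z* = 2.326; margin = 2.326 × 0.04558 = 0.10602.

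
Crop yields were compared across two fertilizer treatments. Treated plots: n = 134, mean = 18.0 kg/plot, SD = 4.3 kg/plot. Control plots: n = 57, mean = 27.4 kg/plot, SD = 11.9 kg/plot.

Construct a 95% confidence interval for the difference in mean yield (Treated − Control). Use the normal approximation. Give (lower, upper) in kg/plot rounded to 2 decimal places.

(-12.57, -6.23)

SE₁ = s₁/√n₁ = 4.3/√134 = 0.3715; SE₂ = 11.9/√57 = 1.5762.
Independent samples, unequal variances: SE_diff = √(SE₁² + SE₂²) = √(0.13801225 + 2.48440644) = 1.6194.
z* = 1.960, so margin of error = 1.960 × 1.6194 = 3.1740.
Difference in means = 18.0 − 27.4 = -9.4000.
-9.4000 ± 3.1740 → (-12.57, -6.23).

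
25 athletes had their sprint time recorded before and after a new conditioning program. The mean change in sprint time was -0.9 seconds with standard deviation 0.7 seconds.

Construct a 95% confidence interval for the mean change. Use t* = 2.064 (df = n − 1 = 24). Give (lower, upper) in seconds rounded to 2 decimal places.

This is a matched-pairs design, so SE = s_d/√n = 0.7/√25 = 0.1400.
Margin = 2.064 × 0.1400 = 0.2890; the interval is -0.9 ± 0.2890 = (-1.19, -0.61).

(-1.19, -0.61)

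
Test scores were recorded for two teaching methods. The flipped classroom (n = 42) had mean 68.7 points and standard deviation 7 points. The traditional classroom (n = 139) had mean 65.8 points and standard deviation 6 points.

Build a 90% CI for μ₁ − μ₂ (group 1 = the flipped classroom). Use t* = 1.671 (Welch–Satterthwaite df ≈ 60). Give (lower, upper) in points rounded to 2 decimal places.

Per-group SEs: s₁/√n₁ = 7/√42 = 1.0801, s₂/√n₂ = 6/√139 = 0.5089.
Unpooled SE of the difference: √(1.16661601 + 0.25897921) = 1.1940.
Margin of error = t* · SE = 1.671 × 1.1940 = 1.9952.
x̄₁ − x̄₂ = 68.7 − 65.8 = 2.9000.
CI: 2.9000 ± 1.9952 = (0.90, 4.90).

(0.90, 4.90)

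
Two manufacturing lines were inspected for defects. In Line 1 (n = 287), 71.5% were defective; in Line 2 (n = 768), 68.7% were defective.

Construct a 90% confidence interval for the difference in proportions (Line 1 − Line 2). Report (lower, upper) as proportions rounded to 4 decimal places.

Each SE is √(p̂(1−p̂)/n): √(0.7150·0.2850/287) = 0.02665 and √(0.6870·0.3130/768) = 0.01673.
SE(p̂₁ − p̂₂) = √(SE₁² + SE₂²) = √(0.0007102225 + 0.0002798929) = 0.03147, since the two samples are independent.
At 90% confidence z* = 1.645; margin = 1.645 × 0.03147 = 0.05177.
The difference is 0.7150 − 0.6870 = 0.0280, so the interval is 0.0280 ± 0.05177 = (-0.0238, 0.0798).

(-0.0238, 0.0798)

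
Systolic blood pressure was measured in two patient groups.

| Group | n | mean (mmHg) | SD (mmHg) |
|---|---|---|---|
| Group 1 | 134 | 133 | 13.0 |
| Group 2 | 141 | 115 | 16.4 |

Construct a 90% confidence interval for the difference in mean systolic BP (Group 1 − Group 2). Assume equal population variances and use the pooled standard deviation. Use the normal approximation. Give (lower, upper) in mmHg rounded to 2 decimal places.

(15.05, 20.95)

s_p = √[((n₁−1)s₁² + (n₂−1)s₂²)/(n₁+n₂−2)] = √[(133·13.0² + 140·16.4²)/273] = 14.8412.
SE = 14.8412·√(1/134 + 1/141) = 1.7905.
With z* = 1.645, margin = 1.645 × 1.7905 = 2.9454.
x̄₁ − x̄₂ = 133 − 115 = 18.0000; interval 18.0000 ± 2.9454 = (15.05, 20.95).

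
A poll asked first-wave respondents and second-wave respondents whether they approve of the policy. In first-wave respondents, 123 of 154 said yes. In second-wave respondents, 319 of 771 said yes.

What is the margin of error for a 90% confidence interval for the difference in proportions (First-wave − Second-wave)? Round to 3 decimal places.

First, p̂₁ = 123/154 = 0.7987; p̂₂ = 319/771 = 0.4137.
The two standard errors are √(0.7987×0.2013/154) = 0.03231 and √(0.4137×0.5863/771) = 0.01774.
Because the samples are independent, SE_diff = √(0.03231² + 0.01774²) = 0.03686.
Using z* = 1.645 for 90%, ME = 1.645 × 0.03686 = 0.06063.

0.061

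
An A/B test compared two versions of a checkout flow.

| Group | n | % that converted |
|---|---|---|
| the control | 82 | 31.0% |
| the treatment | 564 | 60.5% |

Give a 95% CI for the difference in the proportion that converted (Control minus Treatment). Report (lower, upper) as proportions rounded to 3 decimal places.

(-0.403, -0.187)

SE₁ = √(p̂₁(1−p̂₁)/n₁) = √(0.3100·0.6900/82) = 0.05107; SE₂ = √(0.6050·0.3950/564) = 0.02058.
Independent samples: SE of the difference = √(SE₁² + SE₂²) = √(0.0026081449 + 0.0004235364) = 0.05506.
z* for 95% confidence is 1.960, so the margin of error is 1.960 × 0.05506 = 0.10792.
Point estimate p̂₁ − p̂₂ = 0.3100 − 0.6050 = -0.2950.
-0.2950 ± 0.10792 → (-0.403, -0.187).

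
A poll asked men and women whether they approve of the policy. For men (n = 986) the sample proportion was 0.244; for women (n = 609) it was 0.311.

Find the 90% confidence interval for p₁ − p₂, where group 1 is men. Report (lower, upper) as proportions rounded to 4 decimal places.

(-0.1052, -0.0288)

Each SE is √(p̂(1−p̂)/n): √(0.2440·0.7560/986) = 0.01368 and √(0.3110·0.6890/609) = 0.01876.
SE(p̂₁ − p̂₂) = √(SE₁² + SE₂²) = √(0.0001871424 + 0.0003519376) = 0.02322, since the two samples are independent.
At 90% confidence z* = 1.645; margin = 1.645 × 0.02322 = 0.03820.
The difference is 0.2440 − 0.3110 = -0.0670, so the interval is -0.0670 ± 0.03820 = (-0.1052, -0.0288).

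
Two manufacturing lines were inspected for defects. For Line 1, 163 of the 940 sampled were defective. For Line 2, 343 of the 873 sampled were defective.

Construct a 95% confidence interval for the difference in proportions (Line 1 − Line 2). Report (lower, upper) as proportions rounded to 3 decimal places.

p̂₁ = 163/940 = 0.1734 and p̂₂ = 343/873 = 0.3929.
SE₁ = √(p̂₁(1−p̂₁)/n₁) = √(0.1734·0.8266/940) = 0.01235; SE₂ = √(0.3929·0.6071/873) = 0.01653.
Independent samples: SE of the difference = √(SE₁² + SE₂²) = √(0.0001525225 + 0.0002732409) = 0.02063.
z* for 95% confidence is 1.960, so the margin of error is 1.960 × 0.02063 = 0.04043.
Point estimate p̂₁ − p̂₂ = 0.1734 − 0.3929 = -0.2195.
-0.2195 ± 0.04043 → (-0.260, -0.179).

(-0.260, -0.179)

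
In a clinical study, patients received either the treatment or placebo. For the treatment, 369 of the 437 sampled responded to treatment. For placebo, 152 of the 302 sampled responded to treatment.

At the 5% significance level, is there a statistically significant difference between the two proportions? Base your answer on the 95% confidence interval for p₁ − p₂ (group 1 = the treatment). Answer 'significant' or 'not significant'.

Sample proportions: 369/437 = 0.8444, 152/302 = 0.5033.
Each SE is √(p̂(1−p̂)/n): √(0.8444·0.1556/437) = 0.01734 and √(0.5033·0.4967/302) = 0.02877.
SE(p̂₁ − p̂₂) = √(SE₁² + SE₂²) = √(0.0003006756 + 0.0008277129) = 0.03359, since the two samples are independent.
At 95% confidence z* = 1.960; margin = 1.960 × 0.03359 = 0.06584.
The difference is 0.8444 − 0.5033 = 0.3411, so the interval is 0.3411 ± 0.06584 = (0.27526, 0.40694).
The interval (0.27526, 0.40694) does not contain 0, so the difference is significant.

significant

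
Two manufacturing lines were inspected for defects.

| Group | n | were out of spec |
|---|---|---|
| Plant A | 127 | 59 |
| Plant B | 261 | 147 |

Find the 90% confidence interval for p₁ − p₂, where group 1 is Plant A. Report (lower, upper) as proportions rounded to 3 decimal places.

Sample proportions: 59/127 = 0.4646, 147/261 = 0.5632.
Each SE is √(p̂(1−p̂)/n): √(0.4646·0.5354/127) = 0.04426 and √(0.5632·0.4368/261) = 0.03070.
SE(p̂₁ − p̂₂) = √(SE₁² + SE₂²) = √(0.0019589476 + 0.00094249) = 0.05386, since the two samples are independent.
At 90% confidence z* = 1.645; margin = 1.645 × 0.05386 = 0.08860.
The difference is 0.4646 − 0.5632 = -0.0986, so the interval is -0.0986 ± 0.08860 = (-0.187, -0.010).

(-0.187, -0.010)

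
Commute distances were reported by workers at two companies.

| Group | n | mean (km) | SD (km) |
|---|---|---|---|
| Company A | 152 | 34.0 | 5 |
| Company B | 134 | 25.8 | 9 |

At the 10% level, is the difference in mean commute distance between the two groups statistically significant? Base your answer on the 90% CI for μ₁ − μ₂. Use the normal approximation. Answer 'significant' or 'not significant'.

Per-group SEs: s₁/√n₁ = 5/√152 = 0.4056, s₂/√n₂ = 9/√134 = 0.7775.
Unpooled SE of the difference: √(0.16451136 + 0.60450625) = 0.8769.
Margin of error = z* · SE = 1.645 × 0.8769 = 1.4425.
x̄₁ − x̄₂ = 34.0 − 25.8 = 8.2000.
CI: 8.2000 ± 1.4425 = (6.7575, 9.6425).
The interval (6.7575, 9.6425) does not contain 0, so the difference is significant.

significant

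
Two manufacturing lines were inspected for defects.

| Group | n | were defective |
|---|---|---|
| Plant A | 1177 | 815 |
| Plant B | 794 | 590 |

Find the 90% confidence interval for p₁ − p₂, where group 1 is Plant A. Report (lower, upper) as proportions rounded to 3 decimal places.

p̂₁ = 815/1177 = 0.6924 and p̂₂ = 590/794 = 0.7431.
SE₁ = √(p̂₁(1−p̂₁)/n₁) = √(0.6924·0.3076/1177) = 0.01345; SE₂ = √(0.7431·0.2569/794) = 0.01551.
Independent samples: SE of the difference = √(SE₁² + SE₂²) = √(0.0001809025 + 0.0002405601) = 0.02053.
z* for 90% confidence is 1.645, so the margin of error is 1.645 × 0.02053 = 0.03377.
Point estimate p̂₁ − p̂₂ = 0.6924 − 0.7431 = -0.0507.
-0.0507 ± 0.03377 → (-0.084, -0.017).

(-0.084, -0.017)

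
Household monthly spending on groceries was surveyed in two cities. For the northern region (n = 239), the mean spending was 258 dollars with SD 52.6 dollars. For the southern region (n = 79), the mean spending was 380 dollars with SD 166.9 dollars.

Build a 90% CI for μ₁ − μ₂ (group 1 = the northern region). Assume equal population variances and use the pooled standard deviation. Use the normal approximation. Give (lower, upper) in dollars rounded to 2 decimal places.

(-142.21, -101.79)

Pooled variance s_p² = [238·52.6² + 78·166.9²] / (239+79−2) = 8959.5774, so s_p = 94.6550.
SE_diff = s_p·√(1/n₁ + 1/n₂) = 94.6550·√(1/239 + 1/79) = 12.2841.
z* = 1.645; margin = 1.645 × 12.2841 = 20.2073.
Difference = 258 − 380 = -122.0000.
-122.0000 ± 20.2073 → (-142.21, -101.79).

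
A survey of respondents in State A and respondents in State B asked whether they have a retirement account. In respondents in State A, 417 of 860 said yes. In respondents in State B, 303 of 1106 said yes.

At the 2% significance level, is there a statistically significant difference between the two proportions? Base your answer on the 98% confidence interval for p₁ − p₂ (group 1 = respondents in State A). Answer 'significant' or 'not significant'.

Sample proportions: 417/860 = 0.4849, 303/1106 = 0.2740.
Each SE is √(p̂(1−p̂)/n): √(0.4849·0.5151/860) = 0.01704 and √(0.2740·0.7260/1106) = 0.01341.
SE(p̂₁ − p̂₂) = √(SE₁² + SE₂²) = √(0.0002903616 + 0.0001798281) = 0.02168, since the two samples are independent.
At 98% confidence z* = 2.326; margin = 2.326 × 0.02168 = 0.05043.
The difference is 0.4849 − 0.2740 = 0.2109, so the interval is 0.2109 ± 0.05043 = (0.16047, 0.26133).
The interval (0.16047, 0.26133) does not contain 0, so the difference is significant.

significant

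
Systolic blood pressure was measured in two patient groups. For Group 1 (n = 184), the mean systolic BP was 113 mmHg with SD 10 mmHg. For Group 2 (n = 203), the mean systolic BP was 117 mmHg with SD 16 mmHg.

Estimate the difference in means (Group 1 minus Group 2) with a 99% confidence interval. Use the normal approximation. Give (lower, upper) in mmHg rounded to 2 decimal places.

(-7.46, -0.54)

Per-group SEs: s₁/√n₁ = 10/√184 = 0.7372, s₂/√n₂ = 16/√203 = 1.1230.
Unpooled SE of the difference: √(0.54346384 + 1.261129) = 1.3434.
Margin of error = z* · SE = 2.576 × 1.3434 = 3.4606.
x̄₁ − x̄₂ = 113 − 117 = -4.0000.
CI: -4.0000 ± 3.4606 = (-7.46, -0.54).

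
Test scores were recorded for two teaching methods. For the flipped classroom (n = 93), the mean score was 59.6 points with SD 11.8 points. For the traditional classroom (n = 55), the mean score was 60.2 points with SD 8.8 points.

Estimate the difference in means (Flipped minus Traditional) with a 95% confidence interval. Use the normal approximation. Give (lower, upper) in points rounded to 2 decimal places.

Per-group SEs: s₁/√n₁ = 11.8/√93 = 1.2236, s₂/√n₂ = 8.8/√55 = 1.1866.
Unpooled SE of the difference: √(1.49719696 + 1.40801956) = 1.7045.
Margin of error = z* · SE = 1.960 × 1.7045 = 3.3408.
x̄₁ − x̄₂ = 59.6 − 60.2 = -0.6000.
CI: -0.6000 ± 3.3408 = (-3.94, 2.74).

(-3.94, 2.74)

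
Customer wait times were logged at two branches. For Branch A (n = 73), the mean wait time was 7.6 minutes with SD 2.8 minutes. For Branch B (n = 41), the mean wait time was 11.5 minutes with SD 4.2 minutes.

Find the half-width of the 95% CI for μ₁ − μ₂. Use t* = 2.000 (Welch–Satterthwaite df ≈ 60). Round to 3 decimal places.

Per-group SEs: s₁/√n₁ = 2.8/√73 = 0.3277, s₂/√n₂ = 4.2/√41 = 0.6559.
Unpooled SE of the difference: √(0.10738729 + 0.43020481) = 0.7332.
Margin of error = t* · SE = 2.000 × 0.7332 = 1.4664.

1.466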